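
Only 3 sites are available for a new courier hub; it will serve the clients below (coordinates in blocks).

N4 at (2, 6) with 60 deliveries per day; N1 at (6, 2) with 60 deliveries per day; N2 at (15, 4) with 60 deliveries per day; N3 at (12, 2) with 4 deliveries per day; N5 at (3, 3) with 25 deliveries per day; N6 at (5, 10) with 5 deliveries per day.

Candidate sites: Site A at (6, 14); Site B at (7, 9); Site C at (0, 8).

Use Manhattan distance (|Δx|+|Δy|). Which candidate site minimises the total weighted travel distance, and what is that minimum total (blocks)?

Site B, total 2053 blocks

Total weighted distance at each candidate:
  Site A (6, 14): total = 3027
  Site B (7, 9): total = 2053
  Site C (0, 8): total = 2407
Minimum is at Site B with total 2053 blocks.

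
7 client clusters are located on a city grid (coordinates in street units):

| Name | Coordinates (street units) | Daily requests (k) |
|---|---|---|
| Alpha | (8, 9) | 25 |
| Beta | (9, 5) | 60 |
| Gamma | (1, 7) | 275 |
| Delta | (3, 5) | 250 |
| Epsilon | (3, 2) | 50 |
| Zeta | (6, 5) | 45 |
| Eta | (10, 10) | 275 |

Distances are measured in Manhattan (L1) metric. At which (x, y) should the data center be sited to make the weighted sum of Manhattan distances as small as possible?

(3, 7)

Manhattan distance separates: Σwᵢ(|x−xᵢ|+|y−yᵢ|) = Σwᵢ|x−xᵢ| + Σwᵢ|y−yᵢ|, so x and y are optimised independently as 1-D weighted medians.
Total weight W = 980; half = 490.
x-coordinate, sorted with cumulative weight:
  x=1 (Gamma, w=275) cum 275
  x=3 (Delta, w=250) cum 525  ← median
  x=3 (Epsilon, w=50) cum 575
  x=6 (Zeta, w=45) cum 620
  x=8 (Alpha, w=25) cum 645
  x=9 (Beta, w=60) cum 705
  x=10 (Eta, w=275) cum 980
⇒ x* = 3
y-coordinate, sorted with cumulative weight:
  y=2 (Epsilon, w=50) cum 50
  y=5 (Beta, w=60) cum 110
  y=5 (Delta, w=250) cum 360
  y=5 (Zeta, w=45) cum 405
  y=7 (Gamma, w=275) cum 680  ← median
  y=9 (Alpha, w=25) cum 705
  y=10 (Eta, w=275) cum 980
⇒ y* = 7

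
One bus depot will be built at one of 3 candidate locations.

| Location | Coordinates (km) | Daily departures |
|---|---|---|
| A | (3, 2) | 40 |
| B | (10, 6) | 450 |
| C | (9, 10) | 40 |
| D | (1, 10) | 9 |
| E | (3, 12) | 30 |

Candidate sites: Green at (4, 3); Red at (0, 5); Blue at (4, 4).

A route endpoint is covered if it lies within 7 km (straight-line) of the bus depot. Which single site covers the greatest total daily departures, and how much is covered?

Coverage radius r = 7 km; a point is covered iff (Δx)²+(Δy)² ≤ 7² = 49.
  Green (4, 3): covers {A, B} → 490
  Red (0, 5): covers {A, D} → 49
  Blue (4, 4): covers {A, B, D} → 499
Maximum coverage at Blue: 499 daily departures.

Blue, covering 499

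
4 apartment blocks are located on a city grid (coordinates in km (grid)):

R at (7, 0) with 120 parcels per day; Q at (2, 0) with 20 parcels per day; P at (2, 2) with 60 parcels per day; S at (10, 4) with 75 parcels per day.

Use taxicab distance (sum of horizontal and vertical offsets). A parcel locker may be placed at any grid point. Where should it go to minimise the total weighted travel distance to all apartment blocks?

Manhattan distance separates: Σwᵢ(|x−xᵢ|+|y−yᵢ|) = Σwᵢ|x−xᵢ| + Σwᵢ|y−yᵢ|, so x and y are optimised independently as 1-D weighted medians.
Total weight W = 275; half = 137.5.
x-coordinate, sorted with cumulative weight:
  x=2 (Q, w=20) cum 20
  x=2 (P, w=60) cum 80
  x=7 (R, w=120) cum 200  ← median
  x=10 (S, w=75) cum 275
⇒ x* = 7
y-coordinate, sorted with cumulative weight:
  y=0 (R, w=120) cum 120
  y=0 (Q, w=20) cum 140  ← median
  y=2 (P, w=60) cum 200
  y=4 (S, w=75) cum 275
⇒ y* = 0

(7, 0)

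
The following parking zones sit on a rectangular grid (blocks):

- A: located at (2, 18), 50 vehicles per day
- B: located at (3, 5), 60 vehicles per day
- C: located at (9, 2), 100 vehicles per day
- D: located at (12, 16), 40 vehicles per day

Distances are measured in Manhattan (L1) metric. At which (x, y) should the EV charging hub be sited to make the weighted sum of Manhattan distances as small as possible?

(9, 5)

Manhattan distance separates: Σwᵢ(|x−xᵢ|+|y−yᵢ|) = Σwᵢ|x−xᵢ| + Σwᵢ|y−yᵢ|, so x and y are optimised independently as 1-D weighted medians.
Total weight W = 250; half = 125.
x-coordinate, sorted with cumulative weight:
  x=2 (A, w=50) cum 50
  x=3 (B, w=60) cum 110
  x=9 (C, w=100) cum 210  ← median
  x=12 (D, w=40) cum 250
⇒ x* = 9
y-coordinate, sorted with cumulative weight:
  y=2 (C, w=100) cum 100
  y=5 (B, w=60) cum 160  ← median
  y=16 (D, w=40) cum 200
  y=18 (A, w=50) cum 250
⇒ y* = 5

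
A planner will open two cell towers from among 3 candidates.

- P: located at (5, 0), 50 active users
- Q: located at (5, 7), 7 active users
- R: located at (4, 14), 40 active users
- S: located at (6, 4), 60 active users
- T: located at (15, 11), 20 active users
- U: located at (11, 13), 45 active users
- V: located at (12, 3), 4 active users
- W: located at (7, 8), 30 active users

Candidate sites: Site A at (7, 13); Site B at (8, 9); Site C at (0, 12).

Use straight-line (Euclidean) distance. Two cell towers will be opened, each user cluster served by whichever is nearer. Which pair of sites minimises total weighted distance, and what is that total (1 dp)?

{Site A, Site B}, total 1346.1

Evaluate every pair (each demand assigned to the nearer of the two):
  {Site A, Site B}: total = 1346.1
  {Site B, Site C}: total = 1443.4
  {Site A, Site C}: total = 1903.7
Best pair: {Site A, Site B} with total 1346.1.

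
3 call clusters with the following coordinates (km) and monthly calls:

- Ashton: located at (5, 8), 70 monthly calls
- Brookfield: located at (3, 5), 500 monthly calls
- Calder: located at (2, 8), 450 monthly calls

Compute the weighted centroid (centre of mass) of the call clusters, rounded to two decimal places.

(2.70, 6.53)

The minimiser of Σwᵢ‖p−pᵢ‖² is the weighted centroid p* = (Σwᵢpᵢ)/(Σwᵢ).
Σwᵢ = 1020.
Σwᵢxᵢ = 70·5 + 500·3 + 450·2 = 2750.
Σwᵢyᵢ = 70·8 + 500·5 + 450·8 = 6660.
x* = 2750/1020 = 2.70, y* = 6660/1020 = 6.53.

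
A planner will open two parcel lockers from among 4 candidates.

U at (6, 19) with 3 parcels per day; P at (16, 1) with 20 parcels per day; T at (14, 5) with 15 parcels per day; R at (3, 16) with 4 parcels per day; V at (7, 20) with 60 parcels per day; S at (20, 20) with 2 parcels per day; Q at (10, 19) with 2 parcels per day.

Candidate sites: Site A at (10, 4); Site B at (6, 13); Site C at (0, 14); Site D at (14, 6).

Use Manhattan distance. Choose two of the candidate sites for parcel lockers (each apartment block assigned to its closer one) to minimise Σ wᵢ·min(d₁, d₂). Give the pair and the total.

{Site B, Site D}, total 737

Evaluate every pair (each demand assigned to the nearer of the two):
  {Site B, Site D}: total = 737
  {Site A, Site B}: total = 839
  {Site C, Site D}: total = 1058
  {Site A, Site C}: total = 1170
  {Site B, Site C}: total = 1260
  {Site A, Site D}: total = 1498
Best pair: {Site B, Site D} with total 737.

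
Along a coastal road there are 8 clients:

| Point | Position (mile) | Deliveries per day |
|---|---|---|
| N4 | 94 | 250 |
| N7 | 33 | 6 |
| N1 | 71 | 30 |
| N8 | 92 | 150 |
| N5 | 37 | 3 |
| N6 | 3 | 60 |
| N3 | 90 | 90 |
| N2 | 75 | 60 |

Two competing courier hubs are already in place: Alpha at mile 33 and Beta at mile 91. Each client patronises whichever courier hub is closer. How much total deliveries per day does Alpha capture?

The indifferent point is the midpoint (33+91)/2 = 62; clients left of it (closer to Alpha at 33) go to Alpha, those right go to Beta.
  N6 at 3 (w=60) → Alpha
  N7 at 33 (w=6) → Alpha
  N5 at 37 (w=3) → Alpha
  N1 at 71 (w=30) → Beta
  N2 at 75 (w=60) → Beta
  N3 at 90 (w=90) → Beta
  N8 at 92 (w=150) → Beta
  N4 at 94 (w=250) → Beta
Alpha captures 69; Beta captures 580.

69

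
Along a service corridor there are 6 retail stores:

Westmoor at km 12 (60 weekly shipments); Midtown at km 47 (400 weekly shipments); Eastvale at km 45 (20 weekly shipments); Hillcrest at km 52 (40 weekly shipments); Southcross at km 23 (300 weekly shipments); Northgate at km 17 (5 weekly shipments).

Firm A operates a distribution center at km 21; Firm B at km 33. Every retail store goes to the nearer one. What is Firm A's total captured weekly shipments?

365

The indifferent point is the midpoint (21+33)/2 = 27; retail stores left of it (closer to Firm A at 21) go to Firm A, those right go to Firm B.
  Westmoor at 12 (w=60) → Firm A
  Northgate at 17 (w=5) → Firm A
  Southcross at 23 (w=300) → Firm A
  Eastvale at 45 (w=20) → Firm B
  Midtown at 47 (w=400) → Firm B
  Hillcrest at 52 (w=40) → Firm B
Firm A captures 365; Firm B captures 460.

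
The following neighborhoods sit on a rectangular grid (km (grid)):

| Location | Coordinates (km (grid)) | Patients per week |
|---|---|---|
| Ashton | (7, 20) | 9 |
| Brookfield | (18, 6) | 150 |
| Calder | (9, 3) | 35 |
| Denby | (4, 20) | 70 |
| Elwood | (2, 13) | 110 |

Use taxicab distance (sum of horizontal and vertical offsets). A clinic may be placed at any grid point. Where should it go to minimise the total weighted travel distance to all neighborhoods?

(7, 13)

Manhattan distance separates: Σwᵢ(|x−xᵢ|+|y−yᵢ|) = Σwᵢ|x−xᵢ| + Σwᵢ|y−yᵢ|, so x and y are optimised independently as 1-D weighted medians.
Total weight W = 374; half = 187.
x-coordinate, sorted with cumulative weight:
  x=2 (Elwood, w=110) cum 110
  x=4 (Denby, w=70) cum 180
  x=7 (Ashton, w=9) cum 189  ← median
  x=9 (Calder, w=35) cum 224
  x=18 (Brookfield, w=150) cum 374
⇒ x* = 7
y-coordinate, sorted with cumulative weight:
  y=3 (Calder, w=35) cum 35
  y=6 (Brookfield, w=150) cum 185
  y=13 (Elwood, w=110) cum 295  ← median
  y=20 (Ashton, w=9) cum 304
  y=20 (Denby, w=70) cum 374
⇒ y* = 13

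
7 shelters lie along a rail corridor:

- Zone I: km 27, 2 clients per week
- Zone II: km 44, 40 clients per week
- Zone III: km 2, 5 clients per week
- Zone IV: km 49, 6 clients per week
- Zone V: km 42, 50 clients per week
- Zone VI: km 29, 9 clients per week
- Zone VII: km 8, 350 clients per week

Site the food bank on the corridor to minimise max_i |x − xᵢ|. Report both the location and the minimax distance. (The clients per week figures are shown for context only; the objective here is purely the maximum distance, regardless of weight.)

The 1-center on a line is the midpoint of the two extreme points: leftmost at 2, rightmost at 49.
Optimal location = (2 + 49)/2 = 25.5; maximum distance = (49 − 2)/2 = 23.5.

location 25.5, max distance 23.5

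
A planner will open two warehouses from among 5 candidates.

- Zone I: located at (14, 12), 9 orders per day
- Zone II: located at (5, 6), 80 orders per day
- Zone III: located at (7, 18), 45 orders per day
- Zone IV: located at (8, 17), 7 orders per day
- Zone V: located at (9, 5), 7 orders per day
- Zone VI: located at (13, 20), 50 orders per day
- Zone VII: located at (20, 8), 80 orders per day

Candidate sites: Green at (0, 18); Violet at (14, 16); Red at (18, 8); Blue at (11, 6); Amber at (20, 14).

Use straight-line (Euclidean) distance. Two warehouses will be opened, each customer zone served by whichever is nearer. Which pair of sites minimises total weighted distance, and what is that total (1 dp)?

{Violet, Blue}, total 1845.6

Evaluate every pair (each demand assigned to the nearer of the two):
  {Violet, Blue}: total = 1845.6
  {Violet, Red}: total = 1891.0
  {Red, Blue}: total = 2005.6
  {Blue, Amber}: total = 2142.6
  {Violet, Amber}: total = 2253.2
  {Green, Blue}: total = 2322.7
  {Green, Red}: total = 2338.8
  {Red, Amber}: total = 2489.2
  {Green, Amber}: total = 2508.8
  {Green, Violet}: total = 2524.3
Best pair: {Violet, Blue} with total 1845.6.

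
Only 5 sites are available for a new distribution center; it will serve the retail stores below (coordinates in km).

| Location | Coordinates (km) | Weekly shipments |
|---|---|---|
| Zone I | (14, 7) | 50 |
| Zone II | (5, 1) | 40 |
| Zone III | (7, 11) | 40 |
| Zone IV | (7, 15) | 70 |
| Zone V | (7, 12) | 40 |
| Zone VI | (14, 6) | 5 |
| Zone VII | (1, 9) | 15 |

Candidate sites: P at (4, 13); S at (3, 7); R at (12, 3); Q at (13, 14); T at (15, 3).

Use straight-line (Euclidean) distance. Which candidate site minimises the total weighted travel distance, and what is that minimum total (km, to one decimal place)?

Total weighted distance at each candidate:
  P (4, 13): total = 1723.9
  S (3, 7): total = 2009.1
  R (12, 3): total = 2420.0
  Q (13, 14): total = 2146.5
  T (15, 3): total = 2802.1
Minimum is at P with total 1723.9 km.

P, total 1723.9 km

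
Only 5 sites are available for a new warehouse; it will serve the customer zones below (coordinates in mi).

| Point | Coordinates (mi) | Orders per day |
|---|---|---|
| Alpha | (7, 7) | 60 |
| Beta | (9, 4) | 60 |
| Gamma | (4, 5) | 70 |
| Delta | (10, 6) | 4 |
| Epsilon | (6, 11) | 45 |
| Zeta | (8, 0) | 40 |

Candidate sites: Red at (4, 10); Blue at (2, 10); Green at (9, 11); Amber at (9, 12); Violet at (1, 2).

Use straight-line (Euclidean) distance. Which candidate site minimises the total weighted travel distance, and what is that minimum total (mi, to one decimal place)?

Red, total 1633.5 mi

Total weighted distance at each candidate:
  Red (4, 10): total = 1633.5
  Blue (2, 10): total = 1967.8
  Green (9, 11): total = 1832.3
  Amber (9, 12): total = 2053.6
  Violet (1, 2): total = 2054.3
Minimum is at Red with total 1633.5 mi.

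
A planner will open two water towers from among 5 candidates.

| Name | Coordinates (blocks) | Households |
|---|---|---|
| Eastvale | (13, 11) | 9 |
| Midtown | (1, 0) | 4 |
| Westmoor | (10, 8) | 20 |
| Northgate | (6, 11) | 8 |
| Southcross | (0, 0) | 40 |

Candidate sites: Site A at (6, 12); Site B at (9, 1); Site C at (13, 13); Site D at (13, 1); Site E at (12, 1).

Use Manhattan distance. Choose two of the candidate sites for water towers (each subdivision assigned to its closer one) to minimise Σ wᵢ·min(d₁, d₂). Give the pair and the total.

{Site A, Site B}, total 676

Evaluate every pair (each demand assigned to the nearer of the two):
  {Site A, Site B}: total = 676
  {Site B, Site C}: total = 686
  {Site B, Site D}: total = 790
  {Site B, Site E}: total = 799
  {Site A, Site E}: total = 808
  {Site C, Site E}: total = 818
  {Site A, Site D}: total = 852
  {Site C, Site D}: total = 862
  {Site D, Site E}: total = 966
  {Site A, Site C}: total = 974
Best pair: {Site A, Site B} with total 676.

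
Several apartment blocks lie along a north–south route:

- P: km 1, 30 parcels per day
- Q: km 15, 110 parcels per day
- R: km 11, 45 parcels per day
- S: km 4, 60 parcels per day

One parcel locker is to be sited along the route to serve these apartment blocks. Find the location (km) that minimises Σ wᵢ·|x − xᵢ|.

For a sum of weighted absolute distances on a line, the optimum is the weighted median (not the mean). Total weight W = 245; half-weight = 122.5.
Sort by position and accumulate weight:
  km 1 (P, w=30) → cum 30
  km 4 (S, w=60) → cum 90
  km 11 (R, w=45) → cum 135  ≥ 122.5 → median here
  km 15 (Q, w=110) → cum 245
Optimal location: km 11.

x = 11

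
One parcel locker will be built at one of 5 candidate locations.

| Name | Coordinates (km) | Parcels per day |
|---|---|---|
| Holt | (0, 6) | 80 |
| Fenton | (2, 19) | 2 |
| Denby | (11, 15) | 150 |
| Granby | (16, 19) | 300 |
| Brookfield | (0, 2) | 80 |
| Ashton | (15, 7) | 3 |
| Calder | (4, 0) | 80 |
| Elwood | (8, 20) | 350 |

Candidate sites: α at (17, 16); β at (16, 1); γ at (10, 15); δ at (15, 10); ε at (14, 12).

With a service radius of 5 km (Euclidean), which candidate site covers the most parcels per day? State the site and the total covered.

α, covering 300

Coverage radius r = 5 km; a point is covered iff (Δx)²+(Δy)² ≤ 5² = 25.
  α (17, 16): covers {Granby} → 300
  β (16, 1): covers {none} → 0
  γ (10, 15): covers {Denby} → 150
  δ (15, 10): covers {Ashton} → 3
  ε (14, 12): covers {Denby} → 150
Maximum coverage at α: 300 parcels per day.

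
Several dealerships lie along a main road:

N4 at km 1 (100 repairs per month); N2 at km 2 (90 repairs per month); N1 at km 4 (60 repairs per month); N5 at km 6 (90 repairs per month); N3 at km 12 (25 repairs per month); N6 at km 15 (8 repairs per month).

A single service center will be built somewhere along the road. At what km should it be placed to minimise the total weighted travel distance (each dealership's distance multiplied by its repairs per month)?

x = 2

For a sum of weighted absolute distances on a line, the optimum is the weighted median (not the mean). Total weight W = 373; half-weight = 186.5.
Sort by position and accumulate weight:
  km 1 (N4, w=100) → cum 100
  km 2 (N2, w=90) → cum 190  ≥ 186.5 → median here
  km 4 (N1, w=60) → cum 250
  km 6 (N5, w=90) → cum 340
  km 12 (N3, w=25) → cum 365
  km 15 (N6, w=8) → cum 373
Optimal location: km 2.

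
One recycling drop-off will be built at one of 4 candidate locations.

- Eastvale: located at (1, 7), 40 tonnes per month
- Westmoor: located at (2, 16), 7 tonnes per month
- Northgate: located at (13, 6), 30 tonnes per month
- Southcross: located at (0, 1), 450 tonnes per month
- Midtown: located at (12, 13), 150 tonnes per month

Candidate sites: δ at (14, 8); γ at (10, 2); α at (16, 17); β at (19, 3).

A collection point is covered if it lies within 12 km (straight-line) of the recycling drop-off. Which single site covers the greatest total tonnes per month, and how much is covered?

γ, covering 670

Coverage radius r = 12 km; a point is covered iff (Δx)²+(Δy)² ≤ 12² = 144.
  δ (14, 8): covers {Northgate, Midtown} → 180
  γ (10, 2): covers {Eastvale, Northgate, Southcross, Midtown} → 670
  α (16, 17): covers {Northgate, Midtown} → 180
  β (19, 3): covers {Northgate} → 30
Maximum coverage at γ: 670 tonnes per month.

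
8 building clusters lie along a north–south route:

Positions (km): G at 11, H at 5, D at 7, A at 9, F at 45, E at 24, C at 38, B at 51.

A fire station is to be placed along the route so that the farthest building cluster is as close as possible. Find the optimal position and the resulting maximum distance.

The 1-center on a line is the midpoint of the two extreme points: leftmost at 5, rightmost at 51.
Optimal location = (5 + 51)/2 = 28; maximum distance = (51 − 5)/2 = 23.

location 28, max distance 23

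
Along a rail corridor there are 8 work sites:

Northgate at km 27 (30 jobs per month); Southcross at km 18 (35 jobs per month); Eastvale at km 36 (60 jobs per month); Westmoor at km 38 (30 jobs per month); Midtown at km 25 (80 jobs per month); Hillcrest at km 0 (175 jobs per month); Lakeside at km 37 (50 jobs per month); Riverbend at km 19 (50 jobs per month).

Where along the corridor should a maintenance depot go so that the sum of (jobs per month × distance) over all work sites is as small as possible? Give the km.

x = 19

For a sum of weighted absolute distances on a line, the optimum is the weighted median (not the mean). Total weight W = 510; half-weight = 255.
Sort by position and accumulate weight:
  km 0 (Hillcrest, w=175) → cum 175
  km 18 (Southcross, w=35) → cum 210
  km 19 (Riverbend, w=50) → cum 260  ≥ 255 → median here
  km 25 (Midtown, w=80) → cum 340
  km 27 (Northgate, w=30) → cum 370
  km 36 (Eastvale, w=60) → cum 430
  km 37 (Lakeside, w=50) → cum 480
  km 38 (Westmoor, w=30) → cum 510
Optimal location: km 19.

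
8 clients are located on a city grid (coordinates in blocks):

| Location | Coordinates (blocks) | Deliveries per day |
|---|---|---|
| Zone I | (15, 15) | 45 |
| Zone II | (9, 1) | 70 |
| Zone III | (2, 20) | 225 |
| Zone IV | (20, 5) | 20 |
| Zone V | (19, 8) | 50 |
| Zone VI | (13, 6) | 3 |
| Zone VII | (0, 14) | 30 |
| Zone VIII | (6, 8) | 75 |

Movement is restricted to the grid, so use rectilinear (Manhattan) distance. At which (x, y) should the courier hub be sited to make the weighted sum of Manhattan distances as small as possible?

(6, 15)

Manhattan distance separates: Σwᵢ(|x−xᵢ|+|y−yᵢ|) = Σwᵢ|x−xᵢ| + Σwᵢ|y−yᵢ|, so x and y are optimised independently as 1-D weighted medians.
Total weight W = 518; half = 259.
x-coordinate, sorted with cumulative weight:
  x=0 (Zone VII, w=30) cum 30
  x=2 (Zone III, w=225) cum 255
  x=6 (Zone VIII, w=75) cum 330  ← median
  x=9 (Zone II, w=70) cum 400
  x=13 (Zone VI, w=3) cum 403
  x=15 (Zone I, w=45) cum 448
  x=19 (Zone V, w=50) cum 498
  x=20 (Zone IV, w=20) cum 518
⇒ x* = 6
y-coordinate, sorted with cumulative weight:
  y=1 (Zone II, w=70) cum 70
  y=5 (Zone IV, w=20) cum 90
  y=6 (Zone VI, w=3) cum 93
  y=8 (Zone V, w=50) cum 143
  y=8 (Zone VIII, w=75) cum 218
  y=14 (Zone VII, w=30) cum 248
  y=15 (Zone I, w=45) cum 293  ← median
  y=20 (Zone III, w=225) cum 518
⇒ y* = 15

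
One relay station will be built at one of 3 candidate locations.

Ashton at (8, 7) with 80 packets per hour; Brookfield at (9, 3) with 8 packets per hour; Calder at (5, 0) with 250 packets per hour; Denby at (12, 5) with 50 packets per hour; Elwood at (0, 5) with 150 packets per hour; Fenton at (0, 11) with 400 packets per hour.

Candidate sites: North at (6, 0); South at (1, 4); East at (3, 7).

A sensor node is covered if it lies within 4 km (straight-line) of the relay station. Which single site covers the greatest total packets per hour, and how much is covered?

North, covering 250

Coverage radius r = 4 km; a point is covered iff (Δx)²+(Δy)² ≤ 4² = 16.
  North (6, 0): covers {Calder} → 250
  South (1, 4): covers {Elwood} → 150
  East (3, 7): covers {Elwood} → 150
Maximum coverage at North: 250 packets per hour.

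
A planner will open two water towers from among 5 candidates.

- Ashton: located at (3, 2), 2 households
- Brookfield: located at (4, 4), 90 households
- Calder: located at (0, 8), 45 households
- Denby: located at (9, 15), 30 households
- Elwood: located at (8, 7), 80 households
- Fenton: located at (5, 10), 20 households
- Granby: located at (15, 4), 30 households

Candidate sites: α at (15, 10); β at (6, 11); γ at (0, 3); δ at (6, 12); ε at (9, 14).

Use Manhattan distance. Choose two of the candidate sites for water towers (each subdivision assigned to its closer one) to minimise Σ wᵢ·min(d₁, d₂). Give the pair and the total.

{β, γ}, total 1893

Evaluate every pair (each demand assigned to the nearer of the two):
  {β, γ}: total = 1893
  {γ, δ}: total = 1963
  {γ, ε}: total = 1993
  {α, β}: total = 2149
  {α, γ}: total = 2193
  {β, ε}: total = 2269
  {α, δ}: total = 2356
  {β, δ}: total = 2419
  {δ, ε}: total = 2506
  {α, ε}: total = 3071
Best pair: {β, γ} with total 1893.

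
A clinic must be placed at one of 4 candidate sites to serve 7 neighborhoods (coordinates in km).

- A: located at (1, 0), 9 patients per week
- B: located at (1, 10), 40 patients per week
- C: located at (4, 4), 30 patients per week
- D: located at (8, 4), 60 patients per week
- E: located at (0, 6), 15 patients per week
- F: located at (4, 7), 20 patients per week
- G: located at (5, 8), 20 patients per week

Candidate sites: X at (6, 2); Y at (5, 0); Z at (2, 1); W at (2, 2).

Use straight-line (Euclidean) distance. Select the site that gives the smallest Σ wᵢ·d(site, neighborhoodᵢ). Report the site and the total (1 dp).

Total weighted distance at each candidate:
  X (6, 2): total = 1017.9
  Y (5, 0): total = 1309.1
  Z (2, 1): total = 1245.2
  W (2, 2): total = 1115.9
Minimum is at X with total 1017.9 km.

X, total 1017.9 km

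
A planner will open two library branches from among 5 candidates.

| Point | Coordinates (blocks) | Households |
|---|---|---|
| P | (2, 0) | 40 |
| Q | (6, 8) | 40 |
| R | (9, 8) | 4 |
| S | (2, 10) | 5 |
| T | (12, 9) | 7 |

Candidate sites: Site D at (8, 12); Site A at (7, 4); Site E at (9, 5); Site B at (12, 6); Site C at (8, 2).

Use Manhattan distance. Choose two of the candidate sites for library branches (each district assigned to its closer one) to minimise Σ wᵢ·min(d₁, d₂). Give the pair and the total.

{Site A, Site B}, total 656

Evaluate every pair (each demand assigned to the nearer of the two):
  {Site A, Site B}: total = 656
  {Site D, Site A}: total = 669
  {Site D, Site C}: total = 669
  {Site A, Site C}: total = 669
  {Site A, Site E}: total = 676
  {Site E, Site C}: total = 681
  {Site B, Site C}: total = 751
  {Site E, Site B}: total = 813
  {Site D, Site E}: total = 821
  {Site D, Site B}: total = 961
Best pair: {Site A, Site B} with total 656.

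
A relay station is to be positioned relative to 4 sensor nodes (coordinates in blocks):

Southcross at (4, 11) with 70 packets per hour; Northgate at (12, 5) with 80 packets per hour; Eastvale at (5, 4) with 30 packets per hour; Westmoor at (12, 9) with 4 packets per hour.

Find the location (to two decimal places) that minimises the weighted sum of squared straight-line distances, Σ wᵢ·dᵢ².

(7.82, 7.21)

The minimiser of Σwᵢ‖p−pᵢ‖² is the weighted centroid p* = (Σwᵢpᵢ)/(Σwᵢ).
Σwᵢ = 184.
Σwᵢxᵢ = 70·4 + 80·12 + 30·5 + 4·12 = 1438.
Σwᵢyᵢ = 70·11 + 80·5 + 30·4 + 4·9 = 1326.
x* = 1438/184 = 7.82, y* = 1326/184 = 7.21.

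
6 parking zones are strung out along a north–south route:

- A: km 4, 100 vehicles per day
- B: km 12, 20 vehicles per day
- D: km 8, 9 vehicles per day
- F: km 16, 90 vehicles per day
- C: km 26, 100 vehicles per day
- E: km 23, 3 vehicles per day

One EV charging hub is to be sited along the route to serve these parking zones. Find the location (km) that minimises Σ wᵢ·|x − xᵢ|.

x = 16

For a sum of weighted absolute distances on a line, the optimum is the weighted median (not the mean). Total weight W = 322; half-weight = 161.
Sort by position and accumulate weight:
  km 4 (A, w=100) → cum 100
  km 8 (D, w=9) → cum 109
  km 12 (B, w=20) → cum 129
  km 16 (F, w=90) → cum 219  ≥ 161 → median here
  km 23 (E, w=3) → cum 222
  km 26 (C, w=100) → cum 322
Optimal location: km 16.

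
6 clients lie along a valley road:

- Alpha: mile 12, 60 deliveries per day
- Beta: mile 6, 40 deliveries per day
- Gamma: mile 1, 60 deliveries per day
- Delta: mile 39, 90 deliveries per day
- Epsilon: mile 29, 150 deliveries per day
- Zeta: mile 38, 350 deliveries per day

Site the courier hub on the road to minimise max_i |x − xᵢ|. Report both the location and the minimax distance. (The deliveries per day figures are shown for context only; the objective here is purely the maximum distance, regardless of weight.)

location 20, max distance 19

The 1-center on a line is the midpoint of the two extreme points: leftmost at 1, rightmost at 39.
Optimal location = (1 + 39)/2 = 20; maximum distance = (39 − 1)/2 = 19.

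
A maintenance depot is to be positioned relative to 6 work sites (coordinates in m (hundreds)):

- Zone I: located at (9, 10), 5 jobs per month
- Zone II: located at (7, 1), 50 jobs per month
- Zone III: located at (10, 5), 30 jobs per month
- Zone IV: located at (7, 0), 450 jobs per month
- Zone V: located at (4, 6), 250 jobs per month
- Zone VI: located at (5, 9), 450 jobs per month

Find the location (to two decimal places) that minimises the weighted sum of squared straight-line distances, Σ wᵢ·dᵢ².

(5.74, 4.70)

The minimiser of Σwᵢ‖p−pᵢ‖² is the weighted centroid p* = (Σwᵢpᵢ)/(Σwᵢ).
Σwᵢ = 1235.
Σwᵢxᵢ = 5·9 + 50·7 + 30·10 + 450·7 + 250·4 + 450·5 = 7095.
Σwᵢyᵢ = 5·10 + 50·1 + 30·5 + 450·0 + 250·6 + 450·9 = 5800.
x* = 7095/1235 = 5.74, y* = 5800/1235 = 4.70.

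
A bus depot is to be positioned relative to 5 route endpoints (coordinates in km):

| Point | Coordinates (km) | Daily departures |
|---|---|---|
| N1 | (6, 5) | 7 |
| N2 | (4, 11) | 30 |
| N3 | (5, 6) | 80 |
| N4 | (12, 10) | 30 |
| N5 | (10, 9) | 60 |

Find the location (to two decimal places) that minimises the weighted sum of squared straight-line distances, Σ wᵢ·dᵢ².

The minimiser of Σwᵢ‖p−pᵢ‖² is the weighted centroid p* = (Σwᵢpᵢ)/(Σwᵢ).
Σwᵢ = 207.
Σwᵢxᵢ = 7·6 + 30·4 + 80·5 + 30·12 + 60·10 = 1522.
Σwᵢyᵢ = 7·5 + 30·11 + 80·6 + 30·10 + 60·9 = 1685.
x* = 1522/207 = 7.35, y* = 1685/207 = 8.14.

(7.35, 8.14)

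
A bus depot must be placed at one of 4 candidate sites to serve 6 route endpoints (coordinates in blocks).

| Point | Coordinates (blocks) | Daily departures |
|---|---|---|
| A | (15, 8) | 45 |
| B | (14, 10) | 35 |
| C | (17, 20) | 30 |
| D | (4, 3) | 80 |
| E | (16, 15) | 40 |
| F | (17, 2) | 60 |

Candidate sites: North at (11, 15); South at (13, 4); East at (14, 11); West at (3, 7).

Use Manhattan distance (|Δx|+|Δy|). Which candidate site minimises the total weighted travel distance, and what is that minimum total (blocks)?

Total weighted distance at each candidate:
  North (11, 15): total = 3965
  South (13, 4): total = 2835
  East (14, 11): total = 2975
  West (3, 7): total = 4265
Minimum is at South with total 2835 blocks.

South, total 2835 blocks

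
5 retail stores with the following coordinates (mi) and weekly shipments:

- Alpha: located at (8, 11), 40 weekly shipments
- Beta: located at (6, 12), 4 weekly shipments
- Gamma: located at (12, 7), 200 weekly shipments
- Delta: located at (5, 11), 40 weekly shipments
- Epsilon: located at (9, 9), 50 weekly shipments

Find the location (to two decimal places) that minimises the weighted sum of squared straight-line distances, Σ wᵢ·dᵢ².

The minimiser of Σwᵢ‖p−pᵢ‖² is the weighted centroid p* = (Σwᵢpᵢ)/(Σwᵢ).
Σwᵢ = 334.
Σwᵢxᵢ = 40·8 + 4·6 + 200·12 + 40·5 + 50·9 = 3394.
Σwᵢyᵢ = 40·11 + 4·12 + 200·7 + 40·11 + 50·9 = 2778.
x* = 3394/334 = 10.16, y* = 2778/334 = 8.32.

(10.16, 8.32)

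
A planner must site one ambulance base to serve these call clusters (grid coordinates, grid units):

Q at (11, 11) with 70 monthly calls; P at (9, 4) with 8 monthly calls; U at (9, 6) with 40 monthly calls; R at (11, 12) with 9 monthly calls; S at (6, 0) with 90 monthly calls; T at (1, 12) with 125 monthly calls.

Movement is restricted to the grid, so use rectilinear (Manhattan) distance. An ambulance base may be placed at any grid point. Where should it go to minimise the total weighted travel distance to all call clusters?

Manhattan distance separates: Σwᵢ(|x−xᵢ|+|y−yᵢ|) = Σwᵢ|x−xᵢ| + Σwᵢ|y−yᵢ|, so x and y are optimised independently as 1-D weighted medians.
Total weight W = 342; half = 171.
x-coordinate, sorted with cumulative weight:
  x=1 (T, w=125) cum 125
  x=6 (S, w=90) cum 215  ← median
  x=9 (P, w=8) cum 223
  x=9 (U, w=40) cum 263
  x=11 (Q, w=70) cum 333
  x=11 (R, w=9) cum 342
⇒ x* = 6
y-coordinate, sorted with cumulative weight:
  y=0 (S, w=90) cum 90
  y=4 (P, w=8) cum 98
  y=6 (U, w=40) cum 138
  y=11 (Q, w=70) cum 208  ← median
  y=12 (R, w=9) cum 217
  y=12 (T, w=125) cum 342
⇒ y* = 11

(6, 11)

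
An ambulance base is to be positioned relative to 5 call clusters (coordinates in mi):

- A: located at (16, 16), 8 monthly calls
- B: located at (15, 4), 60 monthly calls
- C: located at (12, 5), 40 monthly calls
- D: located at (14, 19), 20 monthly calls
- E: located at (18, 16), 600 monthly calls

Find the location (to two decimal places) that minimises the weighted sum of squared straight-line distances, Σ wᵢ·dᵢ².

The minimiser of Σwᵢ‖p−pᵢ‖² is the weighted centroid p* = (Σwᵢpᵢ)/(Σwᵢ).
Σwᵢ = 728.
Σwᵢxᵢ = 8·16 + 60·15 + 40·12 + 20·14 + 600·18 = 12588.
Σwᵢyᵢ = 8·16 + 60·4 + 40·5 + 20·19 + 600·16 = 10548.
x* = 12588/728 = 17.29, y* = 10548/728 = 14.49.

(17.29, 14.49)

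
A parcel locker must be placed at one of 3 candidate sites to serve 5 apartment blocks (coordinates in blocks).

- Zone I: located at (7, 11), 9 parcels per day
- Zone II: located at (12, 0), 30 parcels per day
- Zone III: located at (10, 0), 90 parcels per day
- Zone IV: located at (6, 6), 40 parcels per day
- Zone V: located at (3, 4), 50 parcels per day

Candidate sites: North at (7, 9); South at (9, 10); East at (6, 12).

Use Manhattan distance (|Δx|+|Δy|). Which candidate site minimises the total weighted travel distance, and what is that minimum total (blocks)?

North, total 2128 blocks

Total weighted distance at each candidate:
  North (7, 9): total = 2128
  South (9, 10): total = 2287
  East (6, 12): total = 2788
Minimum is at North with total 2128 blocks.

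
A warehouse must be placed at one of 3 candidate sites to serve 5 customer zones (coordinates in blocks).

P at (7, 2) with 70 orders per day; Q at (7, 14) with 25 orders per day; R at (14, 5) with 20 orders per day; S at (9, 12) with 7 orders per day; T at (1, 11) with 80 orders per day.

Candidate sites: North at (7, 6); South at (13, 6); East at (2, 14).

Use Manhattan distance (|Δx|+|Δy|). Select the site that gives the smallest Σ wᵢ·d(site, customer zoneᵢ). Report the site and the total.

North, total 1576 blocks

Total weighted distance at each candidate:
  North (7, 6): total = 1576
  South (13, 6): total = 2520
  East (2, 14): total = 2118
Minimum is at North with total 1576 blocks.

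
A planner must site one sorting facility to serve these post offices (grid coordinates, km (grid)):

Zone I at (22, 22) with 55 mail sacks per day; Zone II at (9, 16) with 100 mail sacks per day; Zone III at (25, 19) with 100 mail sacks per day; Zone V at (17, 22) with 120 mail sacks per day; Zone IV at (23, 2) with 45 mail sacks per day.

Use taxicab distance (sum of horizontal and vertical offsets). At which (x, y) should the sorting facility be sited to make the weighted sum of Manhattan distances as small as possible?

Manhattan distance separates: Σwᵢ(|x−xᵢ|+|y−yᵢ|) = Σwᵢ|x−xᵢ| + Σwᵢ|y−yᵢ|, so x and y are optimised independently as 1-D weighted medians.
Total weight W = 420; half = 210.
x-coordinate, sorted with cumulative weight:
  x=9 (Zone II, w=100) cum 100
  x=17 (Zone V, w=120) cum 220  ← median
  x=22 (Zone I, w=55) cum 275
  x=23 (Zone IV, w=45) cum 320
  x=25 (Zone III, w=100) cum 420
⇒ x* = 17
y-coordinate, sorted with cumulative weight:
  y=2 (Zone IV, w=45) cum 45
  y=16 (Zone II, w=100) cum 145
  y=19 (Zone III, w=100) cum 245  ← median
  y=22 (Zone I, w=55) cum 300
  y=22 (Zone V, w=120) cum 420
⇒ y* = 19

(17, 19)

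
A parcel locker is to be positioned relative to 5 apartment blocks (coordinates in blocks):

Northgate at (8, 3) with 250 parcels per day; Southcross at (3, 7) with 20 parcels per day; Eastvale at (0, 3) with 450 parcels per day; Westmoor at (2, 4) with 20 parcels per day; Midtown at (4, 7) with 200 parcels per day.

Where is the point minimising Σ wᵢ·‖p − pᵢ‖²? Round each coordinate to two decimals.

The minimiser of Σwᵢ‖p−pᵢ‖² is the weighted centroid p* = (Σwᵢpᵢ)/(Σwᵢ).
Σwᵢ = 940.
Σwᵢxᵢ = 250·8 + 20·3 + 450·0 + 20·2 + 200·4 = 2900.
Σwᵢyᵢ = 250·3 + 20·7 + 450·3 + 20·4 + 200·7 = 3720.
x* = 2900/940 = 3.09, y* = 3720/940 = 3.96.

(3.09, 3.96)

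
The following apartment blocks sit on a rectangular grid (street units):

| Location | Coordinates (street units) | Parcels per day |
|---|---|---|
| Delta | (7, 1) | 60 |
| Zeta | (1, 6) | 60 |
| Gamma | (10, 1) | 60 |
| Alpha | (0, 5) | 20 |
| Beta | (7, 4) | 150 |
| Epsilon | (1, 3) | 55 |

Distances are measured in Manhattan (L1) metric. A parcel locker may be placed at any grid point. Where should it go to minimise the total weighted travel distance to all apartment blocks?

(7, 4)

Manhattan distance separates: Σwᵢ(|x−xᵢ|+|y−yᵢ|) = Σwᵢ|x−xᵢ| + Σwᵢ|y−yᵢ|, so x and y are optimised independently as 1-D weighted medians.
Total weight W = 405; half = 202.5.
x-coordinate, sorted with cumulative weight:
  x=0 (Alpha, w=20) cum 20
  x=1 (Zeta, w=60) cum 80
  x=1 (Epsilon, w=55) cum 135
  x=7 (Delta, w=60) cum 195
  x=7 (Beta, w=150) cum 345  ← median
  x=10 (Gamma, w=60) cum 405
⇒ x* = 7
y-coordinate, sorted with cumulative weight:
  y=1 (Delta, w=60) cum 60
  y=1 (Gamma, w=60) cum 120
  y=3 (Epsilon, w=55) cum 175
  y=4 (Beta, w=150) cum 325  ← median
  y=5 (Alpha, w=20) cum 345
  y=6 (Zeta, w=60) cum 405
⇒ y* = 4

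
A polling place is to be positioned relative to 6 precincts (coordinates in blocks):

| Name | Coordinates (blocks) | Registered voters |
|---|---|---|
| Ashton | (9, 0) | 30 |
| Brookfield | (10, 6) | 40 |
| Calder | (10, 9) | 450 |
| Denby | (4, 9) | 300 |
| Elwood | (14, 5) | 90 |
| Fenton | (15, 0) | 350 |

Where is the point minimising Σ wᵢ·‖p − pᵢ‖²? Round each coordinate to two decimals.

The minimiser of Σwᵢ‖p−pᵢ‖² is the weighted centroid p* = (Σwᵢpᵢ)/(Σwᵢ).
Σwᵢ = 1260.
Σwᵢxᵢ = 30·9 + 40·10 + 450·10 + 300·4 + 90·14 + 350·15 = 12880.
Σwᵢyᵢ = 30·0 + 40·6 + 450·9 + 300·9 + 90·5 + 350·0 = 7440.
x* = 12880/1260 = 10.22, y* = 7440/1260 = 5.90.

(10.22, 5.90)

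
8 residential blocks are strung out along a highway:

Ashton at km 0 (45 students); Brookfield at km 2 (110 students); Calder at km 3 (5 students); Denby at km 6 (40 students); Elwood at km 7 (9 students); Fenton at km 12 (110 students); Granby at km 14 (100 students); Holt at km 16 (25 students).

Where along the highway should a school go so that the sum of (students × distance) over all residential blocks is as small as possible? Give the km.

For a sum of weighted absolute distances on a line, the optimum is the weighted median (not the mean). Total weight W = 444; half-weight = 222.
Sort by position and accumulate weight:
  km 0 (Ashton, w=45) → cum 45
  km 2 (Brookfield, w=110) → cum 155
  km 3 (Calder, w=5) → cum 160
  km 6 (Denby, w=40) → cum 200
  km 7 (Elwood, w=9) → cum 209
  km 12 (Fenton, w=110) → cum 319  ≥ 222 → median here
  km 14 (Granby, w=100) → cum 419
  km 16 (Holt, w=25) → cum 444
Optimal location: km 12.

x = 12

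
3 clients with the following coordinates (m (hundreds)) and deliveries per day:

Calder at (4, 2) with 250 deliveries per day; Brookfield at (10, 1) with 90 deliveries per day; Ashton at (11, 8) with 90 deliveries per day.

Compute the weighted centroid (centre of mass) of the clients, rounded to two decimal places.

(6.72, 3.05)

The minimiser of Σwᵢ‖p−pᵢ‖² is the weighted centroid p* = (Σwᵢpᵢ)/(Σwᵢ).
Σwᵢ = 430.
Σwᵢxᵢ = 250·4 + 90·10 + 90·11 = 2890.
Σwᵢyᵢ = 250·2 + 90·1 + 90·8 = 1310.
x* = 2890/430 = 6.72, y* = 1310/430 = 3.05.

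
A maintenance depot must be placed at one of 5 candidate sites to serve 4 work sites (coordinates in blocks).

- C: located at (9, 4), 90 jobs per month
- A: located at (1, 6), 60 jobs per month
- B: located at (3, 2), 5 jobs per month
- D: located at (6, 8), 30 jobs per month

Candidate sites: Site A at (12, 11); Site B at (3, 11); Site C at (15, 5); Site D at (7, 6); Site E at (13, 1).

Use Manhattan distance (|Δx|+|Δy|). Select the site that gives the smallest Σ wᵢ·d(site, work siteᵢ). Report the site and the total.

Site D, total 850 blocks

Total weighted distance at each candidate:
  Site A (12, 11): total = 2220
  Site B (3, 11): total = 1815
  Site C (15, 5): total = 1965
  Site D (7, 6): total = 850
  Site E (13, 1): total = 2125
Minimum is at Site D with total 850 blocks.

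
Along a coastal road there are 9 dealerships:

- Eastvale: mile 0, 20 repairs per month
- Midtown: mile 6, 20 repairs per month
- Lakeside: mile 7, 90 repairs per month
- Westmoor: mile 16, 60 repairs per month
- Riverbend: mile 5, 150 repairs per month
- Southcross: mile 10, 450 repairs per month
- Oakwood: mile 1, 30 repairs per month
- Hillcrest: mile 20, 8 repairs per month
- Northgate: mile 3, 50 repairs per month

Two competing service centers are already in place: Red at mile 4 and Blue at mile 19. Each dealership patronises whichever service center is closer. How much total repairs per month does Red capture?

The indifferent point is the midpoint (4+19)/2 = 11.5; dealerships left of it (closer to Red at 4) go to Red, those right go to Blue.
  Eastvale at 0 (w=20) → Red
  Oakwood at 1 (w=30) → Red
  Northgate at 3 (w=50) → Red
  Riverbend at 5 (w=150) → Red
  Midtown at 6 (w=20) → Red
  Lakeside at 7 (w=90) → Red
  Southcross at 10 (w=450) → Red
  Westmoor at 16 (w=60) → Blue
  Hillcrest at 20 (w=8) → Blue
Red captures 810; Blue captures 68.

810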